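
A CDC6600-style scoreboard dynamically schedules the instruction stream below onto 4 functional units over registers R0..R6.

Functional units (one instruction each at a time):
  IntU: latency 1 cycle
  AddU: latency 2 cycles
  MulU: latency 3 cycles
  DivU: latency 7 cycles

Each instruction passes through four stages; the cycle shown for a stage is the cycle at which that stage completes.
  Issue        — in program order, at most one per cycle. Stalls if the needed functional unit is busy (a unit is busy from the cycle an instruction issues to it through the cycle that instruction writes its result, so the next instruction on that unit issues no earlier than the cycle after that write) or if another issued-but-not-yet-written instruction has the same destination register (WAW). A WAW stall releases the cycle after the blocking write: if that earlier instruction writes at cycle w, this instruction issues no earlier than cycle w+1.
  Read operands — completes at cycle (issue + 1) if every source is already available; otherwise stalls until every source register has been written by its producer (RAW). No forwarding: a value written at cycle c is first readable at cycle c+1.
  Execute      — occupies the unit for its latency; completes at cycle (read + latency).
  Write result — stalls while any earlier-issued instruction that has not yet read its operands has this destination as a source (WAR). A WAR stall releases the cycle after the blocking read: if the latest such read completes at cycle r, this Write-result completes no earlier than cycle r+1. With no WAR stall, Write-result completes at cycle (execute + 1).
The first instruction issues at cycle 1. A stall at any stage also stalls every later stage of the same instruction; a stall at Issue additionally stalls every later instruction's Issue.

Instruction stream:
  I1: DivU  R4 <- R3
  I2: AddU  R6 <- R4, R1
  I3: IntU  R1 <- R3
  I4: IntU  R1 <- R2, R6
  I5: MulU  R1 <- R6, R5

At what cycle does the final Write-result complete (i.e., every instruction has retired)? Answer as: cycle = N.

I1: IS=1 RO=2 EX=9 WR=10
I2: IS=2 RO=11 EX=13 WR=14  [RAW R4: wait I1 write@10]
I3: IS=3 RO=4 EX=5 WR=12  [WAR R1: wait I2 read@11]
I4: IS=13 RO=15 EX=16 WR=17  [struct: IntU busy until I3 writes@12; RAW R6: wait I2 write@14]
I5: IS=18 RO=19 EX=22 WR=23  [WAW R1: wait I4 write@17]

cycle = 23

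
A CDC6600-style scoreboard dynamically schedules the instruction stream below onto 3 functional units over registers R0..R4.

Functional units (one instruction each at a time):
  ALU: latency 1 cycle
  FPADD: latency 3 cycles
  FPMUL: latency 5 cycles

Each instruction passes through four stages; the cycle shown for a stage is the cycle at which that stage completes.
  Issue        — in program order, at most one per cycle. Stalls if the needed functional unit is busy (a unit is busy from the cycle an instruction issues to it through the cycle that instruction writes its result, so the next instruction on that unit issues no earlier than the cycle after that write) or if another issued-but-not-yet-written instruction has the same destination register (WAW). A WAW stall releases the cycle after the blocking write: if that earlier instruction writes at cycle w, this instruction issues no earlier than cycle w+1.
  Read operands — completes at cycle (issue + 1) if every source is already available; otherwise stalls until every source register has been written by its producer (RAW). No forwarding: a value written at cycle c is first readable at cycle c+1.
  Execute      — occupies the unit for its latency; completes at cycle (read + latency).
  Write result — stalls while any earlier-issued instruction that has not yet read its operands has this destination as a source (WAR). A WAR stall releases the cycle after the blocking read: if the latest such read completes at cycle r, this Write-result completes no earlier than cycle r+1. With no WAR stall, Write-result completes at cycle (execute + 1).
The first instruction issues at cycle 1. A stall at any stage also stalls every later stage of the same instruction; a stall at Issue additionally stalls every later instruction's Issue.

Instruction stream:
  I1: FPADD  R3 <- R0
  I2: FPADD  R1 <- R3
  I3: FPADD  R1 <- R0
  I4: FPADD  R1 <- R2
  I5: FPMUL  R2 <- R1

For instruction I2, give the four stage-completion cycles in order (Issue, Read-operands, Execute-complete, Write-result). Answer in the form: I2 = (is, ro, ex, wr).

I2 = (7, 8, 11, 12)

cycle 1: I1 issues→FPADD
cycle 2: I1 reads
cycle 5: I1 exec-done
cycle 6: I1 writes R3
cycle 7: I2 issues→FPADD
cycle 8: I2 reads
cycle 11: I2 exec-done
cycle 12: I2 writes R1
cycle 13: I3 issues→FPADD
cycle 14: I3 reads
cycle 17: I3 exec-done
cycle 18: I3 writes R1
cycle 19: I4 issues→FPADD
cycle 20: I4 reads; I5 issues→FPMUL
cycle 23: I4 exec-done
cycle 24: I4 writes R1
cycle 25: I5 reads
cycle 30: I5 exec-done
cycle 31: I5 writes R2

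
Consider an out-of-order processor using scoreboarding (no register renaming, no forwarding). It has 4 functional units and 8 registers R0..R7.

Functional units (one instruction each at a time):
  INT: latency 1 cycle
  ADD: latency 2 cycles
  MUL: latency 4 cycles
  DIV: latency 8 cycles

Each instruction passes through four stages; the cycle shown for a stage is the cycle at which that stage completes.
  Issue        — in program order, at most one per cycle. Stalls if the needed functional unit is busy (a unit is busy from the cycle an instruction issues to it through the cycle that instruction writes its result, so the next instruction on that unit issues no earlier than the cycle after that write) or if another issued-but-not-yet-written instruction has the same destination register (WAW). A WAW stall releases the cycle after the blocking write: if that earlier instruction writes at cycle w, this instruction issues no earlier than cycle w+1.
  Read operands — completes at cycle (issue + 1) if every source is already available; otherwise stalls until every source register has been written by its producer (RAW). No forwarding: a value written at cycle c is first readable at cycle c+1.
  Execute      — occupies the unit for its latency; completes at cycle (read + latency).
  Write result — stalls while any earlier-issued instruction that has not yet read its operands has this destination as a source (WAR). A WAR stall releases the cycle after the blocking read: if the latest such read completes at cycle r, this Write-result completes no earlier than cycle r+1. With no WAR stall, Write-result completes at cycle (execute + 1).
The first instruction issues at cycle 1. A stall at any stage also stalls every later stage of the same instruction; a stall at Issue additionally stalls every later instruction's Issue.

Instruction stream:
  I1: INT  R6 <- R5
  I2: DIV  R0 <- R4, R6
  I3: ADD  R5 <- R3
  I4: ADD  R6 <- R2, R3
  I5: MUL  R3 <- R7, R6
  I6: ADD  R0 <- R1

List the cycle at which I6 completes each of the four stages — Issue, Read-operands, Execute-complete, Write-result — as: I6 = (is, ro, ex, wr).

I6 = (15, 16, 18, 19)

I1 -> (1, 2, 3, 4)
I2 -> (2, 5, 13, 14)  // RAW R6: wait I1 write@4
I3 -> (3, 4, 6, 7)
I4 -> (8, 9, 11, 12)  // struct: ADD busy until I3 writes@7
I5 -> (9, 13, 17, 18)  // RAW R6: wait I4 write@12
I6 -> (15, 16, 18, 19)  // WAW R0: wait I2 write@14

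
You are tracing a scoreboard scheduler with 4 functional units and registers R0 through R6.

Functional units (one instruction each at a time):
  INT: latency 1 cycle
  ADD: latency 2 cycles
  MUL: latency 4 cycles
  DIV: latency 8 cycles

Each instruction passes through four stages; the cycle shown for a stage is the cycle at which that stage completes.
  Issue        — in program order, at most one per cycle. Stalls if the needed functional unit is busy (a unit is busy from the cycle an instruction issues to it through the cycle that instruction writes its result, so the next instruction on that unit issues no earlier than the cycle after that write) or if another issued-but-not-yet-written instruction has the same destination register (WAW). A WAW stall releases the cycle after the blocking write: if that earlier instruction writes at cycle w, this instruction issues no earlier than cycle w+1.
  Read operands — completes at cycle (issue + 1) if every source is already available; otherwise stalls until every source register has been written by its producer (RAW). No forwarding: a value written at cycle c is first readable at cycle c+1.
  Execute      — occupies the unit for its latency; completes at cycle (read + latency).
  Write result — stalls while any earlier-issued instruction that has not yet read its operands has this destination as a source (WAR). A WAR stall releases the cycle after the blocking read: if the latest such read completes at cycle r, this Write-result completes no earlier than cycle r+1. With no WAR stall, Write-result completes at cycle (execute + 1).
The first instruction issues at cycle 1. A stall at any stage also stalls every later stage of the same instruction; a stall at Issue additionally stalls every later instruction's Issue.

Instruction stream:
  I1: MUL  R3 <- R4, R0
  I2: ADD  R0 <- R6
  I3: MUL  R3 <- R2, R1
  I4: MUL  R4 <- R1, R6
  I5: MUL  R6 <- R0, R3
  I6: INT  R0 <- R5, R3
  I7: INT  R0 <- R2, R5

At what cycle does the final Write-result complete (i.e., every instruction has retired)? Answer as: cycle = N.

cycle = 30

I1  is:1  ro:2  ex:6  wr:7
I2  is:2  ro:3  ex:5  wr:6
I3  is:8  ro:9  ex:13  wr:14  — struct: MUL busy until I1 writes@7
I4  is:15  ro:16  ex:20  wr:21  — struct: MUL busy until I3 writes@14
I5  is:22  ro:23  ex:27  wr:28  — struct: MUL busy until I4 writes@21
I6  is:23  ro:24  ex:25  wr:26
I7  is:27  ro:28  ex:29  wr:30  — struct: INT busy until I6 writes@26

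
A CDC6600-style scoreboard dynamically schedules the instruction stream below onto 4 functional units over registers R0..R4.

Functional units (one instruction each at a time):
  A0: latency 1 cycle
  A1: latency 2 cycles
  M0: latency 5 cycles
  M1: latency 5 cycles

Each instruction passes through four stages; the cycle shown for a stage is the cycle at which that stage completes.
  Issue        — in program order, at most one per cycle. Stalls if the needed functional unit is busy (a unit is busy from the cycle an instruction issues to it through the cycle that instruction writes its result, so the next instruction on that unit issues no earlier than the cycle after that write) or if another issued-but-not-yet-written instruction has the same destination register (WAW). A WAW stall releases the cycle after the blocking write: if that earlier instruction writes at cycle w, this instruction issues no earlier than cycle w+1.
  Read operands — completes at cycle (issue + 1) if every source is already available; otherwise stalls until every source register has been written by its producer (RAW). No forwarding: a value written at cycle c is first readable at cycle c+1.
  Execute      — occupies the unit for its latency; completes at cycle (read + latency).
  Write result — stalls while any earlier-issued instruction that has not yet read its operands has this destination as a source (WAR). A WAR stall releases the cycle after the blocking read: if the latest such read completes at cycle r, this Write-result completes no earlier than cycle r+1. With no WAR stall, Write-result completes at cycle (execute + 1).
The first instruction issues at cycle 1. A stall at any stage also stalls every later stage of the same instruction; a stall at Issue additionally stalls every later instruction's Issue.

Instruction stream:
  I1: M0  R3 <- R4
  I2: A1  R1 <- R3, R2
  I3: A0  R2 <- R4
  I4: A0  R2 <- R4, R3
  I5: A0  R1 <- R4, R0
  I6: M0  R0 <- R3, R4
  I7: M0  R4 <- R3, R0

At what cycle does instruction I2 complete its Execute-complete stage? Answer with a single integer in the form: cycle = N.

I1: IS=1 RO=2 EX=7 WR=8
I2: IS=2 RO=9 EX=11 WR=12  [RAW R3: wait I1 write@8]
I3: IS=3 RO=4 EX=5 WR=10  [WAR R2: wait I2 read@9]
I4: IS=11 RO=12 EX=13 WR=14  [struct: A0 busy until I3 writes@10]
I5: IS=15 RO=16 EX=17 WR=18  [struct: A0 busy until I4 writes@14]
I6: IS=16 RO=17 EX=22 WR=23
I7: IS=24 RO=25 EX=30 WR=31  [struct: M0 busy until I6 writes@23]

cycle = 11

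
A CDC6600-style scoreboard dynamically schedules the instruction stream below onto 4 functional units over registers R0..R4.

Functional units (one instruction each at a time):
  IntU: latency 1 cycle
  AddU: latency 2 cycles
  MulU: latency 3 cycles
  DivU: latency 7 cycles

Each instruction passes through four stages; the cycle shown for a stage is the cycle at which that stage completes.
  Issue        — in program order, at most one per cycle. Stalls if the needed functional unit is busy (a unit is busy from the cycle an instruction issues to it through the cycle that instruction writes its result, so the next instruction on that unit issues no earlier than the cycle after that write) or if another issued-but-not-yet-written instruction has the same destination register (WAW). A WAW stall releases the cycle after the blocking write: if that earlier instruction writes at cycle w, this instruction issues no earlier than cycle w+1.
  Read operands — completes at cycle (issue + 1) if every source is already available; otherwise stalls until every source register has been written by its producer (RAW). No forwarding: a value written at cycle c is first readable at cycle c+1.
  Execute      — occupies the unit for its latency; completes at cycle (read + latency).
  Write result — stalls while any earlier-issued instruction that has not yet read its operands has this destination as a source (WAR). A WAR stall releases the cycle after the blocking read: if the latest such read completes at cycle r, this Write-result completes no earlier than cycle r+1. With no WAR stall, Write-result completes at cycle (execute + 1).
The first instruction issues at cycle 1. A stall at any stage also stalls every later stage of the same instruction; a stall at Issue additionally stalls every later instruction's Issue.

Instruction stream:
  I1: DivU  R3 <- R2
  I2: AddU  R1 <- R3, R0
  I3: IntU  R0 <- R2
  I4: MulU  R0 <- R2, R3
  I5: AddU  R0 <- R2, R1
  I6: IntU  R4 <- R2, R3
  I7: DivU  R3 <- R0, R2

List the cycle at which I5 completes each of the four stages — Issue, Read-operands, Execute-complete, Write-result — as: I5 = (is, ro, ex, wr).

I5 = (19, 20, 22, 23)

[1] I1 issues→DivU
[2] I1 reads · I2 issues→AddU
[3] I3 issues→IntU
[4] I3 reads
[5] I3 exec-done
[9] I1 exec-done
[10] I1 writes R3
[11] I2 reads
[12] I3 writes R0
[13] I2 exec-done · I4 issues→MulU
[14] I2 writes R1 · I4 reads
[17] I4 exec-done
[18] I4 writes R0
[19] I5 issues→AddU
[20] I5 reads · I6 issues→IntU
[21] I6 reads · I7 issues→DivU
[22] I5 exec-done · I6 exec-done
[23] I5 writes R0 · I6 writes R4
[24] I7 reads
[31] I7 exec-done
[32] I7 writes R3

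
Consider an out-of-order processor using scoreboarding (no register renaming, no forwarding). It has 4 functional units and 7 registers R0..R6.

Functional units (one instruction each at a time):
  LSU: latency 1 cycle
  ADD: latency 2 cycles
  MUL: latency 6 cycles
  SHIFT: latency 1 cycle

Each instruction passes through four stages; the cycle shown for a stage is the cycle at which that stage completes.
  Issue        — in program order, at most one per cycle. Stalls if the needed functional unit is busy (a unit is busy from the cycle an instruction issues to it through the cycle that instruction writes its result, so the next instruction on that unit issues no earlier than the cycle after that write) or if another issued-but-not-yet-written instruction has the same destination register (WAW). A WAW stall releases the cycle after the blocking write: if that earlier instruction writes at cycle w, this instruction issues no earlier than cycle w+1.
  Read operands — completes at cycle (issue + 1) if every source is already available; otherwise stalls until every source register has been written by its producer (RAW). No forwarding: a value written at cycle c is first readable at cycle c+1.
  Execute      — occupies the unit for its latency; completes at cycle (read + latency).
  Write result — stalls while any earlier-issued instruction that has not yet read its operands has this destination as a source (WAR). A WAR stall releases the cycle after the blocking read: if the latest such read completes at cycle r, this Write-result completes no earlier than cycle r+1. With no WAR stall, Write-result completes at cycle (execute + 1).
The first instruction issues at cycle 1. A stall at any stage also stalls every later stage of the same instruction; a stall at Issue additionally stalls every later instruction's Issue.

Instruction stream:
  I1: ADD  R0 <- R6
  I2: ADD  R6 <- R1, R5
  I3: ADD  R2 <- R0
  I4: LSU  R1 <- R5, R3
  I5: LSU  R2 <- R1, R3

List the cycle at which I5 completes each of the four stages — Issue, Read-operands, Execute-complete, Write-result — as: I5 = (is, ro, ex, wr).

I5 = (16, 17, 18, 19)

I1: IS=1 RO=2 EX=4 WR=5
I2: IS=6 RO=7 EX=9 WR=10  [struct: ADD busy until I1 writes@5]
I3: IS=11 RO=12 EX=14 WR=15  [struct: ADD busy until I2 writes@10]
I4: IS=12 RO=13 EX=14 WR=15
I5: IS=16 RO=17 EX=18 WR=19  [struct: LSU busy until I4 writes@15]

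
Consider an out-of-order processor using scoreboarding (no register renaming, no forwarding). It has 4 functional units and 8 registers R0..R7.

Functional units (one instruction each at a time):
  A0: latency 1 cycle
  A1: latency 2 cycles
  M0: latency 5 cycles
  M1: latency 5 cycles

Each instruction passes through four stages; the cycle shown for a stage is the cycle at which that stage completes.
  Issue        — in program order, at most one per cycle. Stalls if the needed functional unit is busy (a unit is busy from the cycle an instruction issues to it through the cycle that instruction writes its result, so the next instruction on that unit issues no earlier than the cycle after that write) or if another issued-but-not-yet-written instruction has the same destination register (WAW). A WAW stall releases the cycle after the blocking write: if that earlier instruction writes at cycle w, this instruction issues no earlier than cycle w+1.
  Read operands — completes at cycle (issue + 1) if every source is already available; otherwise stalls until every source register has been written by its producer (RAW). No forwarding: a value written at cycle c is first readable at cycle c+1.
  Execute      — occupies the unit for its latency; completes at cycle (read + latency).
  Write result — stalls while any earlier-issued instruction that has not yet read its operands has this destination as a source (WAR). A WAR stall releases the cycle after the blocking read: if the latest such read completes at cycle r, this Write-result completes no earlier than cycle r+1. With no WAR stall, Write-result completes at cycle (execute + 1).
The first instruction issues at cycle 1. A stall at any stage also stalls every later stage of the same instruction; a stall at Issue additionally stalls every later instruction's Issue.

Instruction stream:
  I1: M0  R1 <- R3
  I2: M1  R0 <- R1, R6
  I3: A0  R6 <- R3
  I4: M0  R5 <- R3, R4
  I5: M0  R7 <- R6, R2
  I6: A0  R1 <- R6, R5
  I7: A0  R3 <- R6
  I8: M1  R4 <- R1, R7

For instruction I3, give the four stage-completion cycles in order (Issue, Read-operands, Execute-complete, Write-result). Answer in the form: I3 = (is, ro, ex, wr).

I3 = (3, 4, 5, 10)

I1 -> (1, 2, 7, 8)
I2 -> (2, 9, 14, 15)  // RAW R1: wait I1 write@8
I3 -> (3, 4, 5, 10)  // WAR R6: wait I2 read@9
I4 -> (9, 10, 15, 16)  // struct: M0 busy until I1 writes@8
I5 -> (17, 18, 23, 24)  // struct: M0 busy until I4 writes@16
I6 -> (18, 19, 20, 21)
I7 -> (22, 23, 24, 25)  // struct: A0 busy until I6 writes@21
I8 -> (23, 25, 30, 31)  // RAW R7: wait I5 write@24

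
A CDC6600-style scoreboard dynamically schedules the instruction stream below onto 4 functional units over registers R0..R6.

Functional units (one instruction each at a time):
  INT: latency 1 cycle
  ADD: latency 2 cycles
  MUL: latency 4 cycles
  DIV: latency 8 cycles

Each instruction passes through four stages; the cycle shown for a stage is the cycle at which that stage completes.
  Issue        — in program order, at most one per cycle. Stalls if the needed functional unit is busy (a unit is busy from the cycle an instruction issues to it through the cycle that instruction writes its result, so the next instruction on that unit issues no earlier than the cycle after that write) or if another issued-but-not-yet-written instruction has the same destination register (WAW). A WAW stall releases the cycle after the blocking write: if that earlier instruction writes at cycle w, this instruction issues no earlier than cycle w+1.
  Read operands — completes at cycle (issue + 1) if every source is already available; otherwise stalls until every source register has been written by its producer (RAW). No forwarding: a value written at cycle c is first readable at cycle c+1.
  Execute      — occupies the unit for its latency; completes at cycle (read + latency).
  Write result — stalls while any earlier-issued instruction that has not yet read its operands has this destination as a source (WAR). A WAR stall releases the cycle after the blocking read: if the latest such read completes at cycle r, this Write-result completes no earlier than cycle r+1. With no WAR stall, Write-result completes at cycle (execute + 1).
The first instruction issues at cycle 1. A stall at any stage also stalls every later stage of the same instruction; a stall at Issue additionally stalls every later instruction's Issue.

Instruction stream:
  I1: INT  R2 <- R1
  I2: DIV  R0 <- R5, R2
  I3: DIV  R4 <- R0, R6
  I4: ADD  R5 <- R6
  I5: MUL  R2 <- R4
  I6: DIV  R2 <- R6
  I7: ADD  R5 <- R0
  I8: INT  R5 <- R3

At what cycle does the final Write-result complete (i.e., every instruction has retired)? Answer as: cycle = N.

cycle = 42

[1] I1 dispatched to INT
[2] I1 operands ready, I2 dispatched to DIV
[3] I1 complete
[4] R2←I1
[5] I2 operands ready
[13] I2 complete
[14] R0←I2
[15] I3 dispatched to DIV
[16] I3 operands ready, I4 dispatched to ADD
[17] I4 operands ready, I5 dispatched to MUL
[19] I4 complete
[20] R5←I4
[24] I3 complete
[25] R4←I3
[26] I5 operands ready
[30] I5 complete
[31] R2←I5
[32] I6 dispatched to DIV
[33] I6 operands ready, I7 dispatched to ADD
[34] I7 operands ready
[36] I7 complete
[37] R5←I7
[38] I8 dispatched to INT
[39] I8 operands ready
[40] I8 complete
[41] I6 complete, R5←I8
[42] R2←I6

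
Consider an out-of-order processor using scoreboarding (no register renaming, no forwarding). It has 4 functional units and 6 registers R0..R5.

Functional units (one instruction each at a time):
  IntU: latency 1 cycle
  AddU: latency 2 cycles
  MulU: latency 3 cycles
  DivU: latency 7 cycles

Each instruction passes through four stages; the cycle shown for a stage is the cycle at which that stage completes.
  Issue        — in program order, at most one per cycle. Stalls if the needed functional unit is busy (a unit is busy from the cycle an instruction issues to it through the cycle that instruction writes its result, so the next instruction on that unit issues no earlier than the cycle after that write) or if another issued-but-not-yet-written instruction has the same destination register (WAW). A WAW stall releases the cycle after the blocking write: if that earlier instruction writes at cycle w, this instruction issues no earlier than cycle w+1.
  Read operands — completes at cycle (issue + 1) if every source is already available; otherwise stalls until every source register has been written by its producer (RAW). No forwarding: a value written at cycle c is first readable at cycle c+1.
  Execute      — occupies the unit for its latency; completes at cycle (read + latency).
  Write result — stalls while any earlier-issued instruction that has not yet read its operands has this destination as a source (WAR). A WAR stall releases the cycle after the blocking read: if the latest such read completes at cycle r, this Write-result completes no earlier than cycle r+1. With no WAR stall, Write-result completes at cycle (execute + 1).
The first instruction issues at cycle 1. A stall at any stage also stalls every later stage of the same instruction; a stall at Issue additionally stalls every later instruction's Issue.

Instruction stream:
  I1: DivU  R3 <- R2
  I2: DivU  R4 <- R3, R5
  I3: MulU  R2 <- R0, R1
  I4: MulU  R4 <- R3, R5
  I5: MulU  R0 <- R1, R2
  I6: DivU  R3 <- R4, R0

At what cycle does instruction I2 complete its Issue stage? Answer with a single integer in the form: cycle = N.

cycle = 11

I1: IS=1 RO=2 EX=9 WR=10
I2: IS=11 RO=12 EX=19 WR=20  [struct: DivU busy until I1 writes@10]
I3: IS=12 RO=13 EX=16 WR=17
I4: IS=21 RO=22 EX=25 WR=26  [WAW R4: wait I2 write@20]
I5: IS=27 RO=28 EX=31 WR=32  [struct: MulU busy until I4 writes@26]
I6: IS=28 RO=33 EX=40 WR=41  [RAW R0: wait I5 write@32]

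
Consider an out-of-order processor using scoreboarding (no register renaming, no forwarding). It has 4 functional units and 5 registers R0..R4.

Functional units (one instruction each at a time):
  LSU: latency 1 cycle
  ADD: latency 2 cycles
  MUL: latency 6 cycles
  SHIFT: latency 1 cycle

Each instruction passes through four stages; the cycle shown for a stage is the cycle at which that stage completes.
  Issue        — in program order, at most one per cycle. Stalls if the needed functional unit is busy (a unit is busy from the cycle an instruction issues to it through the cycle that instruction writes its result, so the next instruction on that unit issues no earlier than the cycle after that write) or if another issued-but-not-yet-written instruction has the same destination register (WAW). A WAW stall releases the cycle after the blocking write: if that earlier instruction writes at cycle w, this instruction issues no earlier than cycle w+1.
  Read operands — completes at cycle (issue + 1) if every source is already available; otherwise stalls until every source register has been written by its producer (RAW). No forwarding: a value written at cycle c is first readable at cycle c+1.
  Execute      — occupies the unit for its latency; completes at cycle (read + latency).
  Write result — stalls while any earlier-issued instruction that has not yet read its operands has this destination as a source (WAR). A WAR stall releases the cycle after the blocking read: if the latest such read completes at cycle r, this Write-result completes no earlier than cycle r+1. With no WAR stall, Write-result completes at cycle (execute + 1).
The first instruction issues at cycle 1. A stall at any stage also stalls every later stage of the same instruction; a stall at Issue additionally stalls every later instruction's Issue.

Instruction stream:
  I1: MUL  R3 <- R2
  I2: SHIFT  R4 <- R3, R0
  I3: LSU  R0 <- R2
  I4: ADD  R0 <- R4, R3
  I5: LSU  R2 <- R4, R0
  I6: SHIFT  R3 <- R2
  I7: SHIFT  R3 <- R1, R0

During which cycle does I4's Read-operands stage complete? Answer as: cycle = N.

cycle = 13

cycle 1: I1 dispatched to MUL
cycle 2: I1 operands ready | I2 dispatched to SHIFT
cycle 3: I3 dispatched to LSU
cycle 4: I3 operands ready
cycle 5: I3 complete
cycle 8: I1 complete
cycle 9: R3←I1
cycle 10: I2 operands ready
cycle 11: I2 complete | R0←I3
cycle 12: R4←I2 | I4 dispatched to ADD
cycle 13: I4 operands ready | I5 dispatched to LSU
cycle 14: I6 dispatched to SHIFT
cycle 15: I4 complete
cycle 16: R0←I4
cycle 17: I5 operands ready
cycle 18: I5 complete
cycle 19: R2←I5
cycle 20: I6 operands ready
cycle 21: I6 complete
cycle 22: R3←I6
cycle 23: I7 dispatched to SHIFT
cycle 24: I7 operands ready
cycle 25: I7 complete
cycle 26: R3←I7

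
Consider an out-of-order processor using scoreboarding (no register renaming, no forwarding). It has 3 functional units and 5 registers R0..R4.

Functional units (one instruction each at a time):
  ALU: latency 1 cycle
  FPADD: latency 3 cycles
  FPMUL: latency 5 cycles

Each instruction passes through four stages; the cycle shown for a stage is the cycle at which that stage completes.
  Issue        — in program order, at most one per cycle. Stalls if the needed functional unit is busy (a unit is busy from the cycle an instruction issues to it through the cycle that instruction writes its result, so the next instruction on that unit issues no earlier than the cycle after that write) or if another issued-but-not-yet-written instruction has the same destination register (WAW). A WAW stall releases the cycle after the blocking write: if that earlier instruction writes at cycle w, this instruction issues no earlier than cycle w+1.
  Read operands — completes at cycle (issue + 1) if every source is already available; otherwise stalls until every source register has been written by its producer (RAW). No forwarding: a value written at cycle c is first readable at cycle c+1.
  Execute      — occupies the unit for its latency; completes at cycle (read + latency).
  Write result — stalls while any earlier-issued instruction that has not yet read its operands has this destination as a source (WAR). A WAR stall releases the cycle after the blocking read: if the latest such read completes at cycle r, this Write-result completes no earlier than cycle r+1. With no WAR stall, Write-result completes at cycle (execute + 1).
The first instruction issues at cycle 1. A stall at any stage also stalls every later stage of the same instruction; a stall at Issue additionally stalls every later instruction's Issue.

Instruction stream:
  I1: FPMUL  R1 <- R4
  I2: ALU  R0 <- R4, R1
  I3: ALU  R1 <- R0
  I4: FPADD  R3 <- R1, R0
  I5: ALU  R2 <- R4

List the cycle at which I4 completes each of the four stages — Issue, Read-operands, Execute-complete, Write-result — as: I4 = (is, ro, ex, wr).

I1: IS=1 RO=2 EX=7 WR=8
I2: IS=2 RO=9 EX=10 WR=11  [RAW R1: wait I1 write@8]
I3: IS=12 RO=13 EX=14 WR=15  [struct: ALU busy until I2 writes@11]
I4: IS=13 RO=16 EX=19 WR=20  [RAW R1: wait I3 write@15]
I5: IS=16 RO=17 EX=18 WR=19  [struct: ALU busy until I3 writes@15]

I4 = (13, 16, 19, 20)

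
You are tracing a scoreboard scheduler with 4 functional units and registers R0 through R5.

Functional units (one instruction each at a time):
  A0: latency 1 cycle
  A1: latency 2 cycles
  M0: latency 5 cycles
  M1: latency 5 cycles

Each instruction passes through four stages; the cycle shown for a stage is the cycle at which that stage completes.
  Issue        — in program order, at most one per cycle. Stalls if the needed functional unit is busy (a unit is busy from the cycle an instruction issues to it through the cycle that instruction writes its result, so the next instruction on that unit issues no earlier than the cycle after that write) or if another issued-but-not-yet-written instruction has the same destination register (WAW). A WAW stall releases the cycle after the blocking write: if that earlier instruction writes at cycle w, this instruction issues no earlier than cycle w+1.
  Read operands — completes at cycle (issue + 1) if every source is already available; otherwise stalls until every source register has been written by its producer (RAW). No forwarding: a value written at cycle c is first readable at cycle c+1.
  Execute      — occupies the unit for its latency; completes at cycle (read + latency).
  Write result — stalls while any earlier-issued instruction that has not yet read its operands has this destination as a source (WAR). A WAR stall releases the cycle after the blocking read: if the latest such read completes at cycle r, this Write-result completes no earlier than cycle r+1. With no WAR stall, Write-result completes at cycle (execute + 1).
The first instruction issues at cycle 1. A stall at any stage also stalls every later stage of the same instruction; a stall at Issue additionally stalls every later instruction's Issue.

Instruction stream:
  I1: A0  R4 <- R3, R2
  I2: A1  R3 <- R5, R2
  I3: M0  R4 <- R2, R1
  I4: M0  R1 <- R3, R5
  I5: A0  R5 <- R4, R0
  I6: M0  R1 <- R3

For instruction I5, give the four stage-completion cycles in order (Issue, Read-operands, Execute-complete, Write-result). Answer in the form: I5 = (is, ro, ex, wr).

I5 = (14, 15, 16, 17)

t=1  issue I1 (A0)
t=2  I1 read-ops, issue I2 (A1)
t=3  I1 finished on A0, I2 read-ops
t=4  I1→R4
t=5  I2 finished on A1, issue I3 (M0)
t=6  I2→R3, I3 read-ops
t=11  I3 finished on M0
t=12  I3→R4
t=13  issue I4 (M0)
t=14  I4 read-ops, issue I5 (A0)
t=15  I5 read-ops
t=16  I5 finished on A0
t=17  I5→R5
t=19  I4 finished on M0
t=20  I4→R1
t=21  issue I6 (M0)
t=22  I6 read-ops
t=27  I6 finished on M0
t=28  I6→R1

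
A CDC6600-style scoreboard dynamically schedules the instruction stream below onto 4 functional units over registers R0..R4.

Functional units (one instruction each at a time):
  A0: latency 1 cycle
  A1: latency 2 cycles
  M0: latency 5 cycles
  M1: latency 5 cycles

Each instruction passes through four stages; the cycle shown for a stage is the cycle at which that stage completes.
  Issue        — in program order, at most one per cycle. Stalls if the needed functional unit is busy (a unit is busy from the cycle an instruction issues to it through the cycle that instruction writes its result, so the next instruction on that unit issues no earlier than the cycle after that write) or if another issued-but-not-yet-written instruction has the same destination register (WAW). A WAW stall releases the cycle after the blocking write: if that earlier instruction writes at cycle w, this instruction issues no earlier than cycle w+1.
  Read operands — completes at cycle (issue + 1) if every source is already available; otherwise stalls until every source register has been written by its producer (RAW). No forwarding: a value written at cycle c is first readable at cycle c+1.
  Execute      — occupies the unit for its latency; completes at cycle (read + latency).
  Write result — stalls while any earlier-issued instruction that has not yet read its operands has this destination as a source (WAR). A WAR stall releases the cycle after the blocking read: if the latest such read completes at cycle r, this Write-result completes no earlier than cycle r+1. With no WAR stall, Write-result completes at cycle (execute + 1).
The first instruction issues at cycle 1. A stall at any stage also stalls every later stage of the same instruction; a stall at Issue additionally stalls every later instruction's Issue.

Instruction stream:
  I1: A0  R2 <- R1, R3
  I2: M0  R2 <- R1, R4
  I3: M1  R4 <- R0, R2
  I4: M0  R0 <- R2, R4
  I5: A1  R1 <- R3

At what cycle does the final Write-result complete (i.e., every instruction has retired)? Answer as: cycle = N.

cycle = 26

I1: IS=1 RO=2 EX=3 WR=4
I2: IS=5 RO=6 EX=11 WR=12  [WAW R2: wait I1 write@4]
I3: IS=6 RO=13 EX=18 WR=19  [RAW R2: wait I2 write@12]
I4: IS=13 RO=20 EX=25 WR=26  [struct: M0 busy until I2 writes@12; RAW R4: wait I3 write@19]
I5: IS=14 RO=15 EX=17 WR=18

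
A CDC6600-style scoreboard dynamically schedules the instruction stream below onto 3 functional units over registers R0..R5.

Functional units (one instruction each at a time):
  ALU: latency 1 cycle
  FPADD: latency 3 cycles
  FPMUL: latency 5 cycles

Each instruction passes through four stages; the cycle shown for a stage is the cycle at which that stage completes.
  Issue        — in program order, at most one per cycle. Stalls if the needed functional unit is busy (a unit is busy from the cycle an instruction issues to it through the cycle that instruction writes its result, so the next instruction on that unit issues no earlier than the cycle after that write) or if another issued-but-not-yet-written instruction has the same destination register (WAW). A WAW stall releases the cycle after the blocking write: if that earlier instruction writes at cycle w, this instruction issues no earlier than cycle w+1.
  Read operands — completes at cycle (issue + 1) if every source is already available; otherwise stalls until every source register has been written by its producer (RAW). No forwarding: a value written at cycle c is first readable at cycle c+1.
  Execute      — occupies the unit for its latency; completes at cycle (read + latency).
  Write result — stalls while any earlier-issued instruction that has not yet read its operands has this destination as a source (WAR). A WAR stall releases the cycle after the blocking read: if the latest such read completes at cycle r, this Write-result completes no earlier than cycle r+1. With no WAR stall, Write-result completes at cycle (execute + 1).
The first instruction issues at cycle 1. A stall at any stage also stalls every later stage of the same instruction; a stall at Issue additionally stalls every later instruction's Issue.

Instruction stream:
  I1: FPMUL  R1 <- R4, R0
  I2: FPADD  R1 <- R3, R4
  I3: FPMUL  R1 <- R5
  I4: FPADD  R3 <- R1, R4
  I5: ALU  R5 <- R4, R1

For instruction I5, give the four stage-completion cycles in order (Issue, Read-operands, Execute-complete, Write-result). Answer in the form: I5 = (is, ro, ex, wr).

I5 = (17, 23, 24, 25)

cycle 1: I1→FPMUL
cycle 2: I1 RO
cycle 7: I1 EX
cycle 8: I1 WR R1
cycle 9: I2→FPADD
cycle 10: I2 RO
cycle 13: I2 EX
cycle 14: I2 WR R1
cycle 15: I3→FPMUL
cycle 16: I3 RO · I4→FPADD
cycle 17: I5→ALU
cycle 21: I3 EX
cycle 22: I3 WR R1
cycle 23: I4 RO · I5 RO
cycle 24: I5 EX
cycle 25: I5 WR R5
cycle 26: I4 EX
cycle 27: I4 WR R3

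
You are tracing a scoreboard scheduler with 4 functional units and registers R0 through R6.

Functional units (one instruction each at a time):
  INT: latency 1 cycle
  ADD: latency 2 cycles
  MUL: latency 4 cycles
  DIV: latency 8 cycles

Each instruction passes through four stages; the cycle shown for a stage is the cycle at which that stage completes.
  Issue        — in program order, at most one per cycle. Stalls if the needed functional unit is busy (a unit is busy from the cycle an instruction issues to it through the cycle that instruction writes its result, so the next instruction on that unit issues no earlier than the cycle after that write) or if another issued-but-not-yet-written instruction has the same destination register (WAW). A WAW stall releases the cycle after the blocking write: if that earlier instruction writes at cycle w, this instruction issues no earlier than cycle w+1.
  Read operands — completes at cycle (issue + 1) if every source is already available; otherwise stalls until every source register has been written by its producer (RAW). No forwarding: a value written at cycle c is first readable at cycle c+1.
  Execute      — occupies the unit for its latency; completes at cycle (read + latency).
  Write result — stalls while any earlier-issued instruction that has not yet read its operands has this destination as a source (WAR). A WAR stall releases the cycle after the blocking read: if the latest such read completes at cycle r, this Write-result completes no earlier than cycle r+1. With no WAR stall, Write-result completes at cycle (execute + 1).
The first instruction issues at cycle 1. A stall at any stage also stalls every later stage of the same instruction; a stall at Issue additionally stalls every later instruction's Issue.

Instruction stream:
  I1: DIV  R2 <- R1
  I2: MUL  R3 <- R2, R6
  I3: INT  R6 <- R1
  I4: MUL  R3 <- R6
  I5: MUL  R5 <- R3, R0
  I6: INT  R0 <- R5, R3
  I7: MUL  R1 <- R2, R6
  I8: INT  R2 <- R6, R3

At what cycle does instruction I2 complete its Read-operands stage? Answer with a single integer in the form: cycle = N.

t=1  I1 dispatched to DIV
t=2  I1 operands ready, I2 dispatched to MUL
t=3  I3 dispatched to INT
t=4  I3 operands ready
t=5  I3 complete
t=10  I1 complete
t=11  R2←I1
t=12  I2 operands ready
t=13  R6←I3
t=16  I2 complete
t=17  R3←I2
t=18  I4 dispatched to MUL
t=19  I4 operands ready
t=23  I4 complete
t=24  R3←I4
t=25  I5 dispatched to MUL
t=26  I5 operands ready, I6 dispatched to INT
t=30  I5 complete
t=31  R5←I5
t=32  I6 operands ready, I7 dispatched to MUL
t=33  I6 complete, I7 operands ready
t=34  R0←I6
t=35  I8 dispatched to INT
t=36  I8 operands ready
t=37  I7 complete, I8 complete
t=38  R1←I7, R2←I8

cycle = 12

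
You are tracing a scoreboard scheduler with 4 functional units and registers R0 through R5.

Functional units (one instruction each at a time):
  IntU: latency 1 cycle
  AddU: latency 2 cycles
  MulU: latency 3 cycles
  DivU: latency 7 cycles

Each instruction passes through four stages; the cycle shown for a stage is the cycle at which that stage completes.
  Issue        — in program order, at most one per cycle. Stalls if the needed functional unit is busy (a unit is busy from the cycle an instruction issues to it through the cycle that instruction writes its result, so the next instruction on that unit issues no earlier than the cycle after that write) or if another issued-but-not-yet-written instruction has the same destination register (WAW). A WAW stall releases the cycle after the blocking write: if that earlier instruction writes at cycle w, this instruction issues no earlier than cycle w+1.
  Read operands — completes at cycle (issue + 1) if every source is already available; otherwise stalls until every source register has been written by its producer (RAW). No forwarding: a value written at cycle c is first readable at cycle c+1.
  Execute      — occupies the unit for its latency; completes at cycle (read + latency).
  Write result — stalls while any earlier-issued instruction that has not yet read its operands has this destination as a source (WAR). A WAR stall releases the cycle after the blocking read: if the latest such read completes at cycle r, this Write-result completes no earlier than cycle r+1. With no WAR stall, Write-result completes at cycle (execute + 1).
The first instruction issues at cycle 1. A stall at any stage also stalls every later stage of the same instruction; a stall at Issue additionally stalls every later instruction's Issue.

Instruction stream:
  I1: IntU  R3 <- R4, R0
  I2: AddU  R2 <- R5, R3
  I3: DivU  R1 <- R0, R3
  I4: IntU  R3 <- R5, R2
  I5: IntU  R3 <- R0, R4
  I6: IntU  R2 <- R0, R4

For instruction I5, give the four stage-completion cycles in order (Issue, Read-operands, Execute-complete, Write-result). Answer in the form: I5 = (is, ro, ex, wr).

[I1] 1/2/3/4
[I2] 2/5/7/8  (RAW R3: wait I1 write@4)
[I3] 3/5/12/13  (RAW R3: wait I1 write@4)
[I4] 5/9/10/11  (struct: IntU busy until I1 writes@4; RAW R2: wait I2 write@8)
[I5] 12/13/14/15  (struct: IntU busy until I4 writes@11)
[I6] 16/17/18/19  (struct: IntU busy until I5 writes@15)

I5 = (12, 13, 14, 15)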